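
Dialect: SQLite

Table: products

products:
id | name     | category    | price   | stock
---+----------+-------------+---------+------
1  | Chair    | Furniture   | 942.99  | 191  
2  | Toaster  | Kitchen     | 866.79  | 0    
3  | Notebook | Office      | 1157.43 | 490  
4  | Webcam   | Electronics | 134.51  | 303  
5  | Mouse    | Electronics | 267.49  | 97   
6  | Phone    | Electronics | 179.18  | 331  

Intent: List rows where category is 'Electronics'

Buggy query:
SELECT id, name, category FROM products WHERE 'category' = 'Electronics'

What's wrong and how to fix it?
Bug: 'category' in single quotes is a string literal, not the column; the comparison is literal-vs-literal and never true

Fix: Reference the column as category without single quotes

Corrected query:
SELECT id, name, category FROM products WHERE category = 'Electronics'

Result:
id | name   | category   
---+--------+------------
4  | Webcam | Electronics
5  | Mouse  | Electronics
6  | Phone  | Electronics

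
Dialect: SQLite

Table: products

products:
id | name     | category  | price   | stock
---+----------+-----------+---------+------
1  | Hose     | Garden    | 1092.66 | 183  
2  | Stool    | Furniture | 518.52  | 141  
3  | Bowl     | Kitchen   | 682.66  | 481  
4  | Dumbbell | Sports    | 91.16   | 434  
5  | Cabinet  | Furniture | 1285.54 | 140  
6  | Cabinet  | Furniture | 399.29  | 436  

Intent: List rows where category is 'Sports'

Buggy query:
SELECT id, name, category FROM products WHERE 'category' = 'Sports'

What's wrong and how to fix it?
Bug: 'category' in single quotes is a string literal, not the column; the comparison is literal-vs-literal and never true

Fix: Remove the quotes around the column name (or use double quotes for an identifier)

Corrected query:
SELECT id, name, category FROM products WHERE category = 'Sports'

Result:
id | name     | category
---+----------+---------
4  | Dumbbell | Sports  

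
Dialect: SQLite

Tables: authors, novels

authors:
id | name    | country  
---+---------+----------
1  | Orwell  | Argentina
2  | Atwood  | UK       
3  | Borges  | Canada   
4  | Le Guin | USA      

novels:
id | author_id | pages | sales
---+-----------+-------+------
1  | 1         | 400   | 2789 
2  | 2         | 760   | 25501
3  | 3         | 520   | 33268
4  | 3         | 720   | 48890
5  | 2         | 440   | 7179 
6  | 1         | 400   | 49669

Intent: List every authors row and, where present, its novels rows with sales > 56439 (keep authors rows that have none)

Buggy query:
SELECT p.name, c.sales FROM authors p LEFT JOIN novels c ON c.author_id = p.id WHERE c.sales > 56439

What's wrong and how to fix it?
Bug: Filtering c.sales in WHERE discards the NULL rows produced by LEFT JOIN, turning it into an inner join

Fix: Put 'c.sales > 56439' in the JOIN's ON clause instead of WHERE

Corrected query:
SELECT p.name, c.sales FROM authors p LEFT JOIN novels c ON c.author_id = p.id AND c.sales > 56439

Result:
name    | sales
--------+------
Orwell  | NULL 
Atwood  | NULL 
Borges  | NULL 
Le Guin | NULL 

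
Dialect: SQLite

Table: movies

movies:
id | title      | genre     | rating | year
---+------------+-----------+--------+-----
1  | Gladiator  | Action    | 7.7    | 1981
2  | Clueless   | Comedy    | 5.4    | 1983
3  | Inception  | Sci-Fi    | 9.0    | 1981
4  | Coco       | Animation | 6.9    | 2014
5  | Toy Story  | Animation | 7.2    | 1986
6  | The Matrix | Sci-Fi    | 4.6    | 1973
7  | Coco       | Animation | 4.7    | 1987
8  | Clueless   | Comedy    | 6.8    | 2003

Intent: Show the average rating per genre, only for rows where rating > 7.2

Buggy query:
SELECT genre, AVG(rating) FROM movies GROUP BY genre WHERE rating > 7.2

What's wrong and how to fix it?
Bug: WHERE cannot follow GROUP BY

Fix: Place WHERE between FROM and GROUP BY

Corrected query:
SELECT genre, AVG(rating) FROM movies WHERE rating > 7.2 GROUP BY genre

Result:
genre  | AVG(rating)
-------+------------
Action | 7.7        
Sci-Fi | 9          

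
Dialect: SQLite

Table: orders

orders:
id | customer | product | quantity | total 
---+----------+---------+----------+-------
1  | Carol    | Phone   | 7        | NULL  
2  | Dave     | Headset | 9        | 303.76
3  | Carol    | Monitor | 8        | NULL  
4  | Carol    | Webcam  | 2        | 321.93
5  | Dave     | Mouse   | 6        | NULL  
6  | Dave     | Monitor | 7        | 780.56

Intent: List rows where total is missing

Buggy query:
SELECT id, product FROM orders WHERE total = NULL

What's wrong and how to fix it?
Bug: '= NULL' is always unknown in SQL three-valued logic, so no rows match

Fix: Replace '= NULL' with 'IS NULL'

Corrected query:
SELECT id, product FROM orders WHERE total IS NULL

Result:
id | product
---+--------
1  | Phone  
3  | Monitor
5  | Mouse  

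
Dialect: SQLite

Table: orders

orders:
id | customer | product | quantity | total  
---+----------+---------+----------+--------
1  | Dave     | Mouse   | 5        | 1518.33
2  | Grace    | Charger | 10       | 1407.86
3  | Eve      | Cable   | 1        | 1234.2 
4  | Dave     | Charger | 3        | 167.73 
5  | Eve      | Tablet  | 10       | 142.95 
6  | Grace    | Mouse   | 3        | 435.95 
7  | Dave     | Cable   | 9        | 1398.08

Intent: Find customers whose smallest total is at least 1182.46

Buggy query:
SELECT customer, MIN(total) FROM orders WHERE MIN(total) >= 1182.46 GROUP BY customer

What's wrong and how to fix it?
Bug: MIN() in WHERE is a misuse of aggregate

Fix: Replace WHERE with HAVING after the GROUP BY

Corrected query:
SELECT customer, MIN(total) FROM orders GROUP BY customer HAVING MIN(total) >= 1182.46

Result:
(no rows)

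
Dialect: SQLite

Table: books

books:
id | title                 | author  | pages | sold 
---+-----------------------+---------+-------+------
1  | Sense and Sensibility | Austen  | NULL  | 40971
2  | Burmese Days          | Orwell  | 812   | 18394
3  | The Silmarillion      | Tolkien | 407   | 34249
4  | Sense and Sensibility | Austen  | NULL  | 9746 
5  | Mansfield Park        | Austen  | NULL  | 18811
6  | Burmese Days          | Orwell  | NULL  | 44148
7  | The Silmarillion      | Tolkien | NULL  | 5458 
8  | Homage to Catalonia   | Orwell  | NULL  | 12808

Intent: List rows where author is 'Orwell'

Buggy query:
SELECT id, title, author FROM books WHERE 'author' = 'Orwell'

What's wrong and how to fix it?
Bug: 'author' in single quotes is a string literal, not the column; the comparison is literal-vs-literal and never true

Fix: Reference the column as author without single quotes

Corrected query:
SELECT id, title, author FROM books WHERE author = 'Orwell'

Result:
id | title               | author
---+---------------------+-------
2  | Burmese Days        | Orwell
6  | Burmese Days        | Orwell
8  | Homage to Catalonia | Orwell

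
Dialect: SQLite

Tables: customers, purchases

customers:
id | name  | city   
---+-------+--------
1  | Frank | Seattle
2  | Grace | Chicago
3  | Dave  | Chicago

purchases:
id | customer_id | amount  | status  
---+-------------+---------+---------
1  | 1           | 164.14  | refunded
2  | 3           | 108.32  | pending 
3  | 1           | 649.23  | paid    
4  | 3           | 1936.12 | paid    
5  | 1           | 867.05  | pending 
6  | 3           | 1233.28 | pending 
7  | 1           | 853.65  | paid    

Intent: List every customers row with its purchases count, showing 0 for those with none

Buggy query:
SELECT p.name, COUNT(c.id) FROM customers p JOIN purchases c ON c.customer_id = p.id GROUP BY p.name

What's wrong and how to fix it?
Bug: An inner join excludes parents with zero children

Fix: Use LEFT JOIN so parents without children still appear (COUNT(c.id) gives 0)

Corrected query:
SELECT p.name, COUNT(c.id) FROM customers p LEFT JOIN purchases c ON c.customer_id = p.id GROUP BY p.name

Result:
name  | COUNT(c.id)
------+------------
Dave  | 3          
Frank | 4          
Grace | 0          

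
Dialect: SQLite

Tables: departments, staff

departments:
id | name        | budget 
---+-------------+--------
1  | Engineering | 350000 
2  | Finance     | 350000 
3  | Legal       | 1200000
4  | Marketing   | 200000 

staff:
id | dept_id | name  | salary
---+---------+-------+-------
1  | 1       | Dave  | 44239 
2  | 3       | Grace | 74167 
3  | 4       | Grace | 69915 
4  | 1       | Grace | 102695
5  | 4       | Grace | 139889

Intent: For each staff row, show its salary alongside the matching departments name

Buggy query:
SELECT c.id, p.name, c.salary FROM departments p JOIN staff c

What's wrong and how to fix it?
Bug: JOIN with no ON clause produces a cartesian product; every staff row pairs with every departments row

Fix: Specify the join condition linking the foreign key to the parent id

Corrected query:
SELECT c.id, p.name, c.salary FROM departments p JOIN staff c ON c.dept_id = p.id

Result:
id | name        | salary
---+-------------+-------
1  | Engineering | 44239 
2  | Legal       | 74167 
3  | Marketing   | 69915 
4  | Engineering | 102695
5  | Marketing   | 139889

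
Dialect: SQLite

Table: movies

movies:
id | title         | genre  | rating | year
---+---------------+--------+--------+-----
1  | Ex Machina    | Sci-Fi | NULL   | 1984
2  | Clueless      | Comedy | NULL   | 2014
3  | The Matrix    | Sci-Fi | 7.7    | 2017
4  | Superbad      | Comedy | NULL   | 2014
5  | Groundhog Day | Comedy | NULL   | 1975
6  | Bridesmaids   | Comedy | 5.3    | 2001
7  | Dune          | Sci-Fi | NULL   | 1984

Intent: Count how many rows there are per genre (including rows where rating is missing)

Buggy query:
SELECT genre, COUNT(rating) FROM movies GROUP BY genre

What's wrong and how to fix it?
Bug: COUNT(rating) skips NULLs, so groups with missing rating are undercounted

Fix: Use COUNT(*) to count all rows regardless of NULL

Corrected query:
SELECT genre, COUNT(*) FROM movies GROUP BY genre

Result:
genre  | COUNT(*)
-------+---------
Comedy | 4       
Sci-Fi | 3       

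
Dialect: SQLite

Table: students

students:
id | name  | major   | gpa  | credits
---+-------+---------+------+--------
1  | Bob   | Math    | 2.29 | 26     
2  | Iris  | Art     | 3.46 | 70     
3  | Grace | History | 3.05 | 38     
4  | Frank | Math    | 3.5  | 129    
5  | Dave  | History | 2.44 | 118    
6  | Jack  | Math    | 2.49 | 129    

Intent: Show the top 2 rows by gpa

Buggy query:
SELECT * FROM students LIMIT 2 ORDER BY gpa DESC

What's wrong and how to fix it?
Bug: ORDER BY cannot follow LIMIT; LIMIT is the final clause

Fix: Sort with ORDER BY, then apply LIMIT

Corrected query:
SELECT * FROM students ORDER BY gpa DESC LIMIT 2

Result:
id | name  | major | gpa  | credits
---+-------+-------+------+--------
4  | Frank | Math  | 3.5  | 129    
2  | Iris  | Art   | 3.46 | 70     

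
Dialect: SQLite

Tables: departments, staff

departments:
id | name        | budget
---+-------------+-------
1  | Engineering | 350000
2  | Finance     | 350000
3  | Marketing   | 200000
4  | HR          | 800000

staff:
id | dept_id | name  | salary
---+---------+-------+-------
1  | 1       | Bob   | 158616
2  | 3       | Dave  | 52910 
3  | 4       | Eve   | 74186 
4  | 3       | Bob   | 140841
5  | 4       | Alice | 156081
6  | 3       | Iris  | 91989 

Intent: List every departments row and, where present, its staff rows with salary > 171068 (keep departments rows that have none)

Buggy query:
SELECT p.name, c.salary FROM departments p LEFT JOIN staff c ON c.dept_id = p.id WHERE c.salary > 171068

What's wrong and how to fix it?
Bug: Filtering c.salary in WHERE discards the NULL rows produced by LEFT JOIN, turning it into an inner join

Fix: Move the right-table condition into the ON clause so unmatched parents are kept

Corrected query:
SELECT p.name, c.salary FROM departments p LEFT JOIN staff c ON c.dept_id = p.id AND c.salary > 171068

Result:
name        | salary
------------+-------
Engineering | NULL  
Finance     | NULL  
Marketing   | NULL  
HR          | NULL  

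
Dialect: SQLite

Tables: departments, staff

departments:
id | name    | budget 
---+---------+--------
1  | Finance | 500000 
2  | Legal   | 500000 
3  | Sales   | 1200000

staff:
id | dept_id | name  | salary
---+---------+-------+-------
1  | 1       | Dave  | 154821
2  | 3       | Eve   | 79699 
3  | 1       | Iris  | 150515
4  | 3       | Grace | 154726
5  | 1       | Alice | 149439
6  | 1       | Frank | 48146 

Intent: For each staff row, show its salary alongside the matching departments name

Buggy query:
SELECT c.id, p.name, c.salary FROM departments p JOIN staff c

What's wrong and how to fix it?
Bug: Missing join condition: each staff row is matched to all departments rows instead of just its own

Fix: Specify the join condition linking the foreign key to the parent id

Corrected query:
SELECT c.id, p.name, c.salary FROM departments p JOIN staff c ON c.dept_id = p.id

Result:
id | name    | salary
---+---------+-------
1  | Finance | 154821
2  | Sales   | 79699 
3  | Finance | 150515
4  | Sales   | 154726
5  | Finance | 149439
6  | Finance | 48146 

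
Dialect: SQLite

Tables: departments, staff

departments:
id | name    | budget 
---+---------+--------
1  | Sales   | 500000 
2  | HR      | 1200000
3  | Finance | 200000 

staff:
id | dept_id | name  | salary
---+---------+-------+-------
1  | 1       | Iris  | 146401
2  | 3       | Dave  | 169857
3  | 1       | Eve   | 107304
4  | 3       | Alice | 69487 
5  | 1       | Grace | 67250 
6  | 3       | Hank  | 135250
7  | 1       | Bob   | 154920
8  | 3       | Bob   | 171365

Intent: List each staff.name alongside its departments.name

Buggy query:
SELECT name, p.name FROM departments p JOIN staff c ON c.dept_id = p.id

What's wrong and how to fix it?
Bug: Both tables have a 'name' column; the unqualified reference is ambiguous

Fix: Prefix ambiguous columns with the table alias

Corrected query:
SELECT c.name, p.name FROM departments p JOIN staff c ON c.dept_id = p.id

Result:
name  | name   
------+--------
Iris  | Sales  
Dave  | Finance
Eve   | Sales  
Alice | Finance
Grace | Sales  
Hank  | Finance
Bob   | Sales  
Bob   | Finance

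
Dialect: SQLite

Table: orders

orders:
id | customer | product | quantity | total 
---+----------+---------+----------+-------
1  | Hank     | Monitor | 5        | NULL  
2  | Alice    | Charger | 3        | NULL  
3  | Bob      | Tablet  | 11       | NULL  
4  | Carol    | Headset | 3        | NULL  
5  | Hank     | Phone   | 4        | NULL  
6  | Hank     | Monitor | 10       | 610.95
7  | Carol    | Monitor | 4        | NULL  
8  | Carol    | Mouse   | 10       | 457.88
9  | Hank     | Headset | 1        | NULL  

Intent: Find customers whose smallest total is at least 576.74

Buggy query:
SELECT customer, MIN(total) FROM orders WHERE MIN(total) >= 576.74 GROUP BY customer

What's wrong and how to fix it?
Bug: MIN() in WHERE is a misuse of aggregate

Fix: Use HAVING for the per-group MIN condition

Corrected query:
SELECT customer, MIN(total) FROM orders GROUP BY customer HAVING MIN(total) >= 576.74

Result:
customer | MIN(total)
---------+-----------
Hank     | 610.95    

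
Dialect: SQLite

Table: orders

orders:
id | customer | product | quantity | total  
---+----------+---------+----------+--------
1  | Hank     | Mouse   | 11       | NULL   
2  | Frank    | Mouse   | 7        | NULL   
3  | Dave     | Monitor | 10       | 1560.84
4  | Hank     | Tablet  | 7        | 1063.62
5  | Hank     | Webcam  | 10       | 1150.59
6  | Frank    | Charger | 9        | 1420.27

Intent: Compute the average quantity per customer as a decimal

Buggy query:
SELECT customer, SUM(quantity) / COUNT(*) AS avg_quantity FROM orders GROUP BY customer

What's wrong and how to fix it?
Bug: SUM(quantity) and COUNT(*) are both integers; the division truncates the fractional part

Fix: Multiply by 1.0 (or CAST to REAL) to force floating-point division

Corrected query:
SELECT customer, SUM(quantity) * 1.0 / COUNT(*) AS avg_quantity FROM orders GROUP BY customer

Result:
customer | avg_quantity
---------+-------------
Dave     | 10          
Frank    | 8           
Hank     | 9.333333    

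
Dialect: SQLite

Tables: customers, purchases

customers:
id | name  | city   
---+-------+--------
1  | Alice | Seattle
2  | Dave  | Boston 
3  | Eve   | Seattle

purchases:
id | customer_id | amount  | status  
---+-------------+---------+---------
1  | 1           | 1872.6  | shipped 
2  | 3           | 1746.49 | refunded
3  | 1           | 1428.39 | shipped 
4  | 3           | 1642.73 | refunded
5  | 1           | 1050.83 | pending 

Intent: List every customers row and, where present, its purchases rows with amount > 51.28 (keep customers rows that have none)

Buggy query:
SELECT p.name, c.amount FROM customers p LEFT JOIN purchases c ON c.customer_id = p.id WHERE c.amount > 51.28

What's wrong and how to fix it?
Bug: A WHERE condition on the right-hand table after LEFT JOIN drops unmatched parents

Fix: Put 'c.amount > 51.28' in the JOIN's ON clause instead of WHERE

Corrected query:
SELECT p.name, c.amount FROM customers p LEFT JOIN purchases c ON c.customer_id = p.id AND c.amount > 51.28

Result:
name  | amount 
------+--------
Alice | 1050.83
Alice | 1428.39
Alice | 1872.6 
Dave  | NULL   
Eve   | 1642.73
Eve   | 1746.49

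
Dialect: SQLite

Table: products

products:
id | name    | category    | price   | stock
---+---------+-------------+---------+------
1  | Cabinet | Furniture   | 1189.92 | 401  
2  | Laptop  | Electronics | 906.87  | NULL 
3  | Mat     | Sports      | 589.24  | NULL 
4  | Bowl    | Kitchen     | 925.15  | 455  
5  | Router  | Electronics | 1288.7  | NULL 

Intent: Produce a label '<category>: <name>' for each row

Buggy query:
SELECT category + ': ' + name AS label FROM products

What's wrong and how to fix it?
Bug: SQLite uses || for string concatenation; + coerces text to numbers (yielding 0)

Fix: Use the || operator for string concatenation

Corrected query:
SELECT category || ': ' || name AS label FROM products

Result:
label              
-------------------
Furniture: Cabinet 
Electronics: Laptop
Sports: Mat        
Kitchen: Bowl      
Electronics: Router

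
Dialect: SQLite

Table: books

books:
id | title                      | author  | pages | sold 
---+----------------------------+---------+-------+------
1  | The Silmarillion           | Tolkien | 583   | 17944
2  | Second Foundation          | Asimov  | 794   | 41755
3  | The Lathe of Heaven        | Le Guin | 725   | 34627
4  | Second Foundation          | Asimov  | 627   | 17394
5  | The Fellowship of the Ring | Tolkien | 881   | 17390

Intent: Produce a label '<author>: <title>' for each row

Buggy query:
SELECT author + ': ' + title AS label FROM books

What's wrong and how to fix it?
Bug: '+' is numeric addition; on text columns SQLite converts them to 0 instead of concatenating

Fix: Use the || operator for string concatenation

Corrected query:
SELECT author || ': ' || title AS label FROM books

Result:
label                              
-----------------------------------
Tolkien: The Silmarillion          
Asimov: Second Foundation          
Le Guin: The Lathe of Heaven       
Asimov: Second Foundation          
Tolkien: The Fellowship of the Ring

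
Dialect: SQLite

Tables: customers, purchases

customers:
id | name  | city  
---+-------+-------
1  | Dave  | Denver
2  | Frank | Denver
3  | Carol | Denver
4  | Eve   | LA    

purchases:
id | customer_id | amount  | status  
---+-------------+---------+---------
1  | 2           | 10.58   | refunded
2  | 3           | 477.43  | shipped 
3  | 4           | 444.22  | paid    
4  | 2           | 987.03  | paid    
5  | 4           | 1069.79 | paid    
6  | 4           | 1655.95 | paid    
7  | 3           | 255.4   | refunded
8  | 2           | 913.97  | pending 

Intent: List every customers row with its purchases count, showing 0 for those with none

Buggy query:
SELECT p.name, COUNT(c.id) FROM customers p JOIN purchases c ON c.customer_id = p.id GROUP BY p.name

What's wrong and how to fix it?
Bug: An inner join excludes parents with zero children

Fix: Use LEFT JOIN so parents without children still appear (COUNT(c.id) gives 0)

Corrected query:
SELECT p.name, COUNT(c.id) FROM customers p LEFT JOIN purchases c ON c.customer_id = p.id GROUP BY p.name

Result:
name  | COUNT(c.id)
------+------------
Carol | 2          
Dave  | 0          
Eve   | 3          
Frank | 3          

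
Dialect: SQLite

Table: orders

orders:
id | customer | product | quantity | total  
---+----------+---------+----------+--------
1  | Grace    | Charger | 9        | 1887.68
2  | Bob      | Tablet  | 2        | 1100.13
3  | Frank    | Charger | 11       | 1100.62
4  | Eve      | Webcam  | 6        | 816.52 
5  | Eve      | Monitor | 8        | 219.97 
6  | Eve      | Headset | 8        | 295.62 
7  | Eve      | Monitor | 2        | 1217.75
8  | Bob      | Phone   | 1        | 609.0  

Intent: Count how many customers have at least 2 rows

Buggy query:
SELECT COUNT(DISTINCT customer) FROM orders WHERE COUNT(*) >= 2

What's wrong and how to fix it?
Bug: WHERE filters individual rows, not groups, so a group-level COUNT is invalid there

Fix: Use a subquery that GROUPs and filters with HAVING, then count its rows

Corrected query:
SELECT COUNT(*) FROM (SELECT customer FROM orders GROUP BY customer HAVING COUNT(*) >= 2)

Result:
COUNT(*)
--------
2       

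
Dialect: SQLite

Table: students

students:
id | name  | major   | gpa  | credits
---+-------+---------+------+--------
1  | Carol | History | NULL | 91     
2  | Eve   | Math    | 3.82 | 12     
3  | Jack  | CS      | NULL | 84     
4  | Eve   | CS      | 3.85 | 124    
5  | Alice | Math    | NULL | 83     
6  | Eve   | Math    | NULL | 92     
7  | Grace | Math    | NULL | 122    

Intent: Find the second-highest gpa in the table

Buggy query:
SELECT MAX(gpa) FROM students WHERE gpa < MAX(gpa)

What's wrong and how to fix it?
Bug: MAX(gpa) on the right of the comparison is an aggregate-in-WHERE error

Fix: Compute the overall MAX in a subquery, then take MAX of rows below it

Corrected query:
SELECT MAX(gpa) FROM students WHERE gpa < (SELECT MAX(gpa) FROM students)

Result:
MAX(gpa)
--------
3.82    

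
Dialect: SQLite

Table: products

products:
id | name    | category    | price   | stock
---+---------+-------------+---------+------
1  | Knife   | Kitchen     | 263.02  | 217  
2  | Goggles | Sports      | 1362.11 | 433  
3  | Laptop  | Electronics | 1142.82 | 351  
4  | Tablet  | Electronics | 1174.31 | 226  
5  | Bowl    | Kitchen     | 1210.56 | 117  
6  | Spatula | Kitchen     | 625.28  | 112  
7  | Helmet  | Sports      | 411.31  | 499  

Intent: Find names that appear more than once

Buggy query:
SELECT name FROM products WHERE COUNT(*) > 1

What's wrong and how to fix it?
Bug: WHERE can't reference COUNT(*); aggregates are computed after WHERE

Fix: Group first, then use HAVING for the count condition

Corrected query:
SELECT name FROM products GROUP BY name HAVING COUNT(*) > 1

Result:
(no rows)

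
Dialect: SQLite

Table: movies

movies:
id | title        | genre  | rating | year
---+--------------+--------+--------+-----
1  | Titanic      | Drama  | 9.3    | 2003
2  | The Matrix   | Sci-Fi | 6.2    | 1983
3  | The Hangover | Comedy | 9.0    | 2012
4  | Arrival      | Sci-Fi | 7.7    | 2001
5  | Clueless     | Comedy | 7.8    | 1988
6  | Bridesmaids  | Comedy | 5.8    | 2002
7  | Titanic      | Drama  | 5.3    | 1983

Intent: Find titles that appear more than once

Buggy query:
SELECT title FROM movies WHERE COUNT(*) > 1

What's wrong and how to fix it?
Bug: WHERE can't reference COUNT(*); aggregates are computed after WHERE

Fix: Group first, then use HAVING for the count condition

Corrected query:
SELECT title FROM movies GROUP BY title HAVING COUNT(*) > 1

Result:
title  
-------
Titanic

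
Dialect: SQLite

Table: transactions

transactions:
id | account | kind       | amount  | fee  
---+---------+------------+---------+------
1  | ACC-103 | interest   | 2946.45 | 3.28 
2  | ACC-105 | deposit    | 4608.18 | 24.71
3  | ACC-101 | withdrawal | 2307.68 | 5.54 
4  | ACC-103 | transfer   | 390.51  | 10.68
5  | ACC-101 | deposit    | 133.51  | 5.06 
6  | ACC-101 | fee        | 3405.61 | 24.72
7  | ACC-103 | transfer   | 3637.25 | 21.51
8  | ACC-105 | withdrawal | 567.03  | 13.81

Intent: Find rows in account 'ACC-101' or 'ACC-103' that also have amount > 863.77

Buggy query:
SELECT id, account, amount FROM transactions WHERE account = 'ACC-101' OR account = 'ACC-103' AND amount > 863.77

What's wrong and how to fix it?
Bug: AND binds tighter than OR, so this parses as account = 'ACC-101' OR (account = 'ACC-103' AND amount > 863.77)

Fix: Add parentheses around the OR so the AND applies to both alternatives

Corrected query:
SELECT id, account, amount FROM transactions WHERE (account = 'ACC-101' OR account = 'ACC-103') AND amount > 863.77

Result:
id | account | amount 
---+---------+--------
1  | ACC-103 | 2946.45
3  | ACC-101 | 2307.68
6  | ACC-101 | 3405.61
7  | ACC-103 | 3637.25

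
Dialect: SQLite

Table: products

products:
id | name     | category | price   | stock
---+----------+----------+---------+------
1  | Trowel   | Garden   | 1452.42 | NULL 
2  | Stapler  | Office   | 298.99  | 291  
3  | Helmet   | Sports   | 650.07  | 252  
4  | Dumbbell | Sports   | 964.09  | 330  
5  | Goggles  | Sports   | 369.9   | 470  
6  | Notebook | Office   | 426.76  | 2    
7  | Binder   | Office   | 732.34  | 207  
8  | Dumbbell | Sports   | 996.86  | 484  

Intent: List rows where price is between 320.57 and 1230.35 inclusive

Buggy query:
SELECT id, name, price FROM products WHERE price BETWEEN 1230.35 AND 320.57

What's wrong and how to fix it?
Bug: The bounds are reversed; BETWEEN a AND b requires a <= b to match anything

Fix: Write BETWEEN 320.57 AND 1230.35

Corrected query:
SELECT id, name, price FROM products WHERE price BETWEEN 320.57 AND 1230.35

Result:
id | name     | price 
---+----------+-------
3  | Helmet   | 650.07
4  | Dumbbell | 964.09
5  | Goggles  | 369.9 
6  | Notebook | 426.76
7  | Binder   | 732.34
8  | Dumbbell | 996.86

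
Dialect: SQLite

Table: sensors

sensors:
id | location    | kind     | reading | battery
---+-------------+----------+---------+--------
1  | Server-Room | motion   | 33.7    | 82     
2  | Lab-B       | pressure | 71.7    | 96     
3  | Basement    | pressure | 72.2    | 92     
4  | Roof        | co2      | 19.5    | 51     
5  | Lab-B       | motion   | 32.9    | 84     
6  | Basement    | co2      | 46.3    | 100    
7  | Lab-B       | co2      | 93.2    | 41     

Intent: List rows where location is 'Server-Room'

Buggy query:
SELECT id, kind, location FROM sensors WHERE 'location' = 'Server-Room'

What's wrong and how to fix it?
Bug: Single quotes denote string literals in SQL; the column name is being compared as a constant string

Fix: Remove the quotes around the column name (or use double quotes for an identifier)

Corrected query:
SELECT id, kind, location FROM sensors WHERE location = 'Server-Room'

Result:
id | kind   | location   
---+--------+------------
1  | motion | Server-Room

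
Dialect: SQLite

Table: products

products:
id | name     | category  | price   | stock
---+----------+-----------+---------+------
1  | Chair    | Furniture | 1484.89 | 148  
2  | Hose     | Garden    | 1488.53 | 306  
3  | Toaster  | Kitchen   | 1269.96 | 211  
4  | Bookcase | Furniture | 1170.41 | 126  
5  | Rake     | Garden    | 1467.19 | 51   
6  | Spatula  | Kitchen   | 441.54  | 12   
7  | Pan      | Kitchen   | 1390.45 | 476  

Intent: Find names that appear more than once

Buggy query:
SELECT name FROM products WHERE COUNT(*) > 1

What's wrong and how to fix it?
Bug: WHERE can't reference COUNT(*); aggregates are computed after WHERE

Fix: GROUP BY name, then filter groups with HAVING COUNT(*) > 1

Corrected query:
SELECT name FROM products GROUP BY name HAVING COUNT(*) > 1

Result:
(no rows)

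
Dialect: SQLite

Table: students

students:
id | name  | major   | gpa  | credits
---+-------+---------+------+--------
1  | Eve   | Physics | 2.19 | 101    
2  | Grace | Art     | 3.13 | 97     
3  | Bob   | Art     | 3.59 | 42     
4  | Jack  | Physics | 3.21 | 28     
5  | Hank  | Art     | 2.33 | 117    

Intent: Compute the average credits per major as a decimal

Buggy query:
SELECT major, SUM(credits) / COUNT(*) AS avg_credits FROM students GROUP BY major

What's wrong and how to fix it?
Bug: Both operands are integers, so '/' performs integer division and truncates

Fix: Multiply by 1.0 (or CAST to REAL) to force floating-point division

Corrected query:
SELECT major, SUM(credits) * 1.0 / COUNT(*) AS avg_credits FROM students GROUP BY major

Result:
major   | avg_credits
--------+------------
Art     | 85.333333  
Physics | 64.5       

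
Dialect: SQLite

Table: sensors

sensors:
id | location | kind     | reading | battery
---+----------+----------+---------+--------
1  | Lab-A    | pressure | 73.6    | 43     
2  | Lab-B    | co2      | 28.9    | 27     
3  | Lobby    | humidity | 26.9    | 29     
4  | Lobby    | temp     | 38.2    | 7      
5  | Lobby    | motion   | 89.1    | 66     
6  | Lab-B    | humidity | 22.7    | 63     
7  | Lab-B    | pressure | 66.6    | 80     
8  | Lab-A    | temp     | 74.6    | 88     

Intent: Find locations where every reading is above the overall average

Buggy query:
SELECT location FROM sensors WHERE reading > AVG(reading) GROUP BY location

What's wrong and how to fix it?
Bug: AVG() is an aggregate; it can't sit directly in WHERE

Fix: Compute the overall average in a scalar subquery and compare each group's MIN against it in HAVING

Corrected query:
SELECT location FROM sensors GROUP BY location HAVING MIN(reading) > (SELECT AVG(reading) FROM sensors)

Result:
location
--------
Lab-A   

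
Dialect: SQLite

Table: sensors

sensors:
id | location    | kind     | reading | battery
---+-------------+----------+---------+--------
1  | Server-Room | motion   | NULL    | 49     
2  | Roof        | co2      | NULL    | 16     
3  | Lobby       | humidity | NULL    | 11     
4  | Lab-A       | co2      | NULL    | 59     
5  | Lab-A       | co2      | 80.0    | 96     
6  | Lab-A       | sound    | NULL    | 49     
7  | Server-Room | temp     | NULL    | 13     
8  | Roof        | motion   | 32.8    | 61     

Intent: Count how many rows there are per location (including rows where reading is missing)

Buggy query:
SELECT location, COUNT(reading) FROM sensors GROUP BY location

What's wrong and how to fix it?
Bug: COUNT(reading) skips NULLs, so groups with missing reading are undercounted

Fix: Use COUNT(*) to count all rows regardless of NULL

Corrected query:
SELECT location, COUNT(*) FROM sensors GROUP BY location

Result:
location    | COUNT(*)
------------+---------
Lab-A       | 3       
Lobby       | 1       
Roof        | 2       
Server-Room | 2       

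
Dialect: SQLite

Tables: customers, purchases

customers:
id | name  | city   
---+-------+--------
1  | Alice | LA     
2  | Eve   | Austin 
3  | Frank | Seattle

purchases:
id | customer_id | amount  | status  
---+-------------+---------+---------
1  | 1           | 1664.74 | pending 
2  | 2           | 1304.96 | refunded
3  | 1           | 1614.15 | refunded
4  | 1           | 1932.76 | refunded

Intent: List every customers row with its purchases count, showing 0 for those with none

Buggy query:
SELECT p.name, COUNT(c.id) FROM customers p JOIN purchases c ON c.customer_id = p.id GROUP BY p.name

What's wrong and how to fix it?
Bug: An inner join excludes parents with zero children

Fix: Switch to LEFT JOIN to retain unmatched parent rows

Corrected query:
SELECT p.name, COUNT(c.id) FROM customers p LEFT JOIN purchases c ON c.customer_id = p.id GROUP BY p.name

Result:
name  | COUNT(c.id)
------+------------
Alice | 3          
Eve   | 1          
Frank | 0          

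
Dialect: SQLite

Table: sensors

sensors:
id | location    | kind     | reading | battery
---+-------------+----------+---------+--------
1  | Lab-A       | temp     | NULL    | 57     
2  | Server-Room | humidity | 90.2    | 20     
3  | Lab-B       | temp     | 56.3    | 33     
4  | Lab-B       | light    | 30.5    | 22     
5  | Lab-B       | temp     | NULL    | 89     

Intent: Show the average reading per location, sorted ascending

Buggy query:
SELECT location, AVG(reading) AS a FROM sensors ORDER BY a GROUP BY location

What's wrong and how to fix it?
Bug: GROUP BY must precede ORDER BY

Fix: Move ORDER BY to the end, after GROUP BY

Corrected query:
SELECT location, AVG(reading) AS a FROM sensors GROUP BY location ORDER BY a

Result:
location    | a   
------------+-----
Lab-A       | NULL
Lab-B       | 43.4
Server-Room | 90.2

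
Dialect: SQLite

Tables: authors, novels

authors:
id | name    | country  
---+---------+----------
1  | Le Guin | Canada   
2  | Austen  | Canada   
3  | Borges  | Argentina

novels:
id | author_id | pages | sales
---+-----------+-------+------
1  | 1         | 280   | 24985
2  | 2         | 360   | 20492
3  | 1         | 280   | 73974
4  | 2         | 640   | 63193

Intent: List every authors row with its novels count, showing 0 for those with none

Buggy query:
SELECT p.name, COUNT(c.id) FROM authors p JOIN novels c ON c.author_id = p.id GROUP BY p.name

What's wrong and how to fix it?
Bug: INNER JOIN drops authors rows that have no matching novels rows

Fix: Use LEFT JOIN so parents without children still appear (COUNT(c.id) gives 0)

Corrected query:
SELECT p.name, COUNT(c.id) FROM authors p LEFT JOIN novels c ON c.author_id = p.id GROUP BY p.name

Result:
name    | COUNT(c.id)
--------+------------
Austen  | 2          
Borges  | 0          
Le Guin | 2          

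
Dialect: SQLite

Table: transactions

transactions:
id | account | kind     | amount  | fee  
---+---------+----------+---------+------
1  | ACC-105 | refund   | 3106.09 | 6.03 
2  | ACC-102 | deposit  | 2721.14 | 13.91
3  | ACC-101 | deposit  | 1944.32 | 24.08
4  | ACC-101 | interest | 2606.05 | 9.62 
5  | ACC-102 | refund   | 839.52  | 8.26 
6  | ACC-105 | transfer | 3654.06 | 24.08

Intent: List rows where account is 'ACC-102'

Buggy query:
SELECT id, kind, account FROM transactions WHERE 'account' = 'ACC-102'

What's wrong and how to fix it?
Bug: Single quotes denote string literals in SQL; the column name is being compared as a constant string

Fix: Remove the quotes around the column name (or use double quotes for an identifier)

Corrected query:
SELECT id, kind, account FROM transactions WHERE account = 'ACC-102'

Result:
id | kind    | account
---+---------+--------
2  | deposit | ACC-102
5  | refund  | ACC-102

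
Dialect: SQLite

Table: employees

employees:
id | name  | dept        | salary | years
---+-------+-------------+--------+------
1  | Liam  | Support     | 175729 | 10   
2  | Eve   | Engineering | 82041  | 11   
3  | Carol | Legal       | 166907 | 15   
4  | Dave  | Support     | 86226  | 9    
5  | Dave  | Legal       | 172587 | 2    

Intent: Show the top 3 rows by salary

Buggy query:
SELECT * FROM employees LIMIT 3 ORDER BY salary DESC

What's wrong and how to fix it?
Bug: ORDER BY cannot follow LIMIT; LIMIT is the final clause

Fix: Swap the clauses: ORDER BY first, then LIMIT

Corrected query:
SELECT * FROM employees ORDER BY salary DESC LIMIT 3

Result:
id | name  | dept    | salary | years
---+-------+---------+--------+------
1  | Liam  | Support | 175729 | 10   
5  | Dave  | Legal   | 172587 | 2    
3  | Carol | Legal   | 166907 | 15   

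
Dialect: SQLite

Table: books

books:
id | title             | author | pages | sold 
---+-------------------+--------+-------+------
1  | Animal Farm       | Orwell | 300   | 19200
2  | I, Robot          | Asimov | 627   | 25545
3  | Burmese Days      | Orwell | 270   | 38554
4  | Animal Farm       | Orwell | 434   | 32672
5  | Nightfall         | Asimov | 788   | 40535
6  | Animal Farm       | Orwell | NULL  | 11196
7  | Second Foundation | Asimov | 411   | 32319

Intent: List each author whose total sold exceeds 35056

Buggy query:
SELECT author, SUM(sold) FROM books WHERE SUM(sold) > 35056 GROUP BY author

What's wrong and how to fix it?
Bug: SUM(sold) is an aggregate, but WHERE filters rows before aggregation

Fix: Move the aggregate condition to a HAVING clause

Corrected query:
SELECT author, SUM(sold) FROM books GROUP BY author HAVING SUM(sold) > 35056

Result:
author | SUM(sold)
-------+----------
Asimov | 98399    
Orwell | 101622   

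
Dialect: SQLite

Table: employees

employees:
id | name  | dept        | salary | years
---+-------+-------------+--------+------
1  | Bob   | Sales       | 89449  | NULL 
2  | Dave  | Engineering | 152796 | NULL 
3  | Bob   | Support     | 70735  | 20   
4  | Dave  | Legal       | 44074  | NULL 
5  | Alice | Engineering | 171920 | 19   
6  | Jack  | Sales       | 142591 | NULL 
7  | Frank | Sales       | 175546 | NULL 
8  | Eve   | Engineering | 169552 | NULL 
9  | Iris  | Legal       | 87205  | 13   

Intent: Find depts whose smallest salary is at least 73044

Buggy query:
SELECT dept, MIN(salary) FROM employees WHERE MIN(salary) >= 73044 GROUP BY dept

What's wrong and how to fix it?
Bug: Aggregates like MIN are computed per group after WHERE runs

Fix: Use HAVING for the per-group MIN condition

Corrected query:
SELECT dept, MIN(salary) FROM employees GROUP BY dept HAVING MIN(salary) >= 73044

Result:
dept        | MIN(salary)
------------+------------
Engineering | 152796     
Sales       | 89449      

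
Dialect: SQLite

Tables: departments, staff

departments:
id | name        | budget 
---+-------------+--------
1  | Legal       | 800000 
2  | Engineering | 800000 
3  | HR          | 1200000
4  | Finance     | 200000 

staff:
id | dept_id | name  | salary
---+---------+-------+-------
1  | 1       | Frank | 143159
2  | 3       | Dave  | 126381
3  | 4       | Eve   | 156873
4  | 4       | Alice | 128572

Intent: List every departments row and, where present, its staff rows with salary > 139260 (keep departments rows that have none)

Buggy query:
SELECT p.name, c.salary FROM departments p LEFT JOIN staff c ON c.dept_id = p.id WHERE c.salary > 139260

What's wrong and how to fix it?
Bug: Filtering c.salary in WHERE discards the NULL rows produced by LEFT JOIN, turning it into an inner join

Fix: Put 'c.salary > 139260' in the JOIN's ON clause instead of WHERE

Corrected query:
SELECT p.name, c.salary FROM departments p LEFT JOIN staff c ON c.dept_id = p.id AND c.salary > 139260

Result:
name        | salary
------------+-------
Legal       | 143159
Engineering | NULL  
HR          | NULL  
Finance     | 156873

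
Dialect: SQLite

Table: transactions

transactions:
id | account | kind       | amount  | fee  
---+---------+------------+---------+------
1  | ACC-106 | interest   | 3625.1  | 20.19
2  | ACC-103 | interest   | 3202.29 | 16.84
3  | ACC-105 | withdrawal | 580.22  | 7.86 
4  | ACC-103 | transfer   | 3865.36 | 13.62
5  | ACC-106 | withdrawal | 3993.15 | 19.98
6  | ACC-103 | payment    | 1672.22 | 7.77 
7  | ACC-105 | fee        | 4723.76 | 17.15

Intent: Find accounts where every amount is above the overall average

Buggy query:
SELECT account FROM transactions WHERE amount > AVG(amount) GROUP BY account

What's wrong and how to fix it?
Bug: WHERE evaluates per row before aggregation, so AVG() is unavailable

Fix: Use a subquery for AVG and a HAVING MIN(...) filter so the condition holds for every row in the group

Corrected query:
SELECT account FROM transactions GROUP BY account HAVING MIN(amount) > (SELECT AVG(amount) FROM transactions)

Result:
account
-------
ACC-106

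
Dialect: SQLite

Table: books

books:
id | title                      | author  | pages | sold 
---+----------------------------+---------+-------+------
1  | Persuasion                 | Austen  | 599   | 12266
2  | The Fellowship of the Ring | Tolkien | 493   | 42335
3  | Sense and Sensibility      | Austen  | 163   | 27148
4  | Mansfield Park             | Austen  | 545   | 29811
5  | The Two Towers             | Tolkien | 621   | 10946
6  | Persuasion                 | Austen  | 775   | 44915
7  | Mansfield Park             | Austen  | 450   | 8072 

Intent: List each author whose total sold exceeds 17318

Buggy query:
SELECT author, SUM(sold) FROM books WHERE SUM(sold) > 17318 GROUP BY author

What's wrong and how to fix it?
Bug: Aggregate functions cannot appear in a WHERE clause

Fix: Move the aggregate condition to a HAVING clause

Corrected query:
SELECT author, SUM(sold) FROM books GROUP BY author HAVING SUM(sold) > 17318

Result:
author  | SUM(sold)
--------+----------
Austen  | 122212   
Tolkien | 53281    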